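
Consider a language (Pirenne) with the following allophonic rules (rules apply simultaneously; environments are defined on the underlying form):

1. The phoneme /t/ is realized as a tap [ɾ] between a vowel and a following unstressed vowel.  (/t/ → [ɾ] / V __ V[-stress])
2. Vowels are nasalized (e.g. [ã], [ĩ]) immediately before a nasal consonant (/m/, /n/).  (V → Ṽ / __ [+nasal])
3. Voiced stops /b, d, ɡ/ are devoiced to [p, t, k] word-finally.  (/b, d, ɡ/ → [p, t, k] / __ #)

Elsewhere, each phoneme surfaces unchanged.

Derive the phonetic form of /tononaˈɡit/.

/t/ (word-initial): rule 1 targets it, but not between a vowel and a following unstressed vowel → unchanged [t].
/o/ meets the environment for rule 2 (before a nasal consonant) → [õ].
/n/ (between /o/ and /o/): no rule targets it → [n].
/o/ (between /n/ and /n/) occurs before a nasal consonant → [õ] by rule 2.
/n/ — not in any rule's target class → [n].
/a/ — between /n/ and /ɡ/; rule 2 does not apply here → [a].
/ɡ/ (between /a/ and /i/) is in the target of rule 3 but the environment (word-finally) is not met → [ɡ].
/i/ (between /ɡ/ and /t/): rule 2 targets it, but not before a nasal consonant → unchanged [i].
/t/ (word-final) is in the target of rule 1 but the environment (between a vowel and a following unstressed vowel) is not met → [t].

[tõnõnaˈɡit]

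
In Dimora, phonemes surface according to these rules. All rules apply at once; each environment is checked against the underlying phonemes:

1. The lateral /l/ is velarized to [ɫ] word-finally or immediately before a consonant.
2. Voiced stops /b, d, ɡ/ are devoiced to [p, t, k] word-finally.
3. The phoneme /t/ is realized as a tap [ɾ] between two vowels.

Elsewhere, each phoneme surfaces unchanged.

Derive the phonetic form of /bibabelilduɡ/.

/b/ (word-initial) is in the target of rule 2 but the environment (word-finally) is not met → [b].
/i/ stays [i].
/b/ (between /i/ and /a/) fails the environment for rule 2, so it stays [b].
/a/ stays [a].
/b/ (between /a/ and /e/): rule 2 targets it, but not word-finally → unchanged [b].
/e/ — not in any rule's target class → [e].
/l/ (between /e/ and /i/) fails the environment for rule 1, so it stays [l].
/i/ (between /l/ and /l/) is unaffected → [i].
/l/ meets the environment for rule 1 (word-finally or immediately before a consonant) → [ɫ].
/d/ (between /l/ and /u/) is in the target of rule 2 but the environment (word-finally) is not met → [d].
/u/ stays [u].
/ɡ/ — word-final, word-finally — surfaces as [k] (rule 2).

[bibabeliɫduk]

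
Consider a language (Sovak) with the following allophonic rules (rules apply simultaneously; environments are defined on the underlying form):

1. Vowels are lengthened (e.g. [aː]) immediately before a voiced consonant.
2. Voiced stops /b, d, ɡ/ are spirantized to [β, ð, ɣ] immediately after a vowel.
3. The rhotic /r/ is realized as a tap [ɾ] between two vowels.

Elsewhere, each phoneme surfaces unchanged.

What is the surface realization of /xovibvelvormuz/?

/o/ (between /x/ and /v/) occurs before a voiced consonant → [oː] by rule 1.
/i/ (between /v/ and /b/): before a voiced consonant, so rule 1 applies → [iː].
/b/ (between /i/ and /v/): immediately after a vowel, so rule 2 applies → [β].
/e/ (between /v/ and /l/): before a voiced consonant, so rule 1 applies → [eː].
/o/ — between /v/ and /r/, before a voiced consonant — surfaces as [oː] (rule 1).
/r/ (between /o/ and /m/) is in the target of rule 3 but the environment (between two vowels) is not met → [r].
/u/ — between /m/ and /z/, before a voiced consonant — surfaces as [uː] (rule 1).

[xoːviːβveːlvoːrmuːz]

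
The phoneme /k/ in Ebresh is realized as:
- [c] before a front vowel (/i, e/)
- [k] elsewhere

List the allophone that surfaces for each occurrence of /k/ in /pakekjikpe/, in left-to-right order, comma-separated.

[c], [k], [k]

Occurrence 1 (position 3): before a front vowel → [c].
Occurrence 2 (position 5): no conditioning environment matches → elsewhere allophone [k].
Occurrence 3 (position 8): no conditioning environment matches → elsewhere allophone [k].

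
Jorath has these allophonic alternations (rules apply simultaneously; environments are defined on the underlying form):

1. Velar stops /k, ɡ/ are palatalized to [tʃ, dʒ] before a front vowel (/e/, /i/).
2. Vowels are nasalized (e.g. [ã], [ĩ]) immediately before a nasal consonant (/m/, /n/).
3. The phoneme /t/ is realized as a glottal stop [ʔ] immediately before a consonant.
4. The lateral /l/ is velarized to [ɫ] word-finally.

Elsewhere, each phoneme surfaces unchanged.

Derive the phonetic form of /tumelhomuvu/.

[tũmelhõmuvu]

/t/ (word-initial) is in the target of rule 3 but the environment (immediately before a consonant) is not met → [t].
Rule 2 applies to /u/ (between /t/ and /m/: before a nasal consonant) → [ũ].
/e/ (between /m/ and /l/) is in the target of rule 2 but the environment (before a nasal consonant) is not met → [e].
/l/ (between /e/ and /h/) is in the target of rule 4 but the environment (word-finally) is not met → [l].
/o/ (between /h/ and /m/): before a nasal consonant, so rule 2 applies → [õ].
/u/ (between /m/ and /v/) is in the target of rule 2 but the environment (before a nasal consonant) is not met → [u].
/u/ (word-final) is in the target of rule 2 but the environment (before a nasal consonant) is not met → [u].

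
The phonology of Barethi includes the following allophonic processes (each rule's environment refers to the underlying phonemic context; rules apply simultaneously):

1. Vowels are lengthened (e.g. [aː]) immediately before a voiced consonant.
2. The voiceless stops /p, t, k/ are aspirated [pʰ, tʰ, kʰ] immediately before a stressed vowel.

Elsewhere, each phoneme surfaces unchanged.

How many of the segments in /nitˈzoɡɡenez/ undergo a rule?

Segments that undergo a rule: /o/ → [oː] (rule 1); /e/ → [eː] (rule 1); /e/ → [eː] (rule 1).
All other segments surface unchanged.

3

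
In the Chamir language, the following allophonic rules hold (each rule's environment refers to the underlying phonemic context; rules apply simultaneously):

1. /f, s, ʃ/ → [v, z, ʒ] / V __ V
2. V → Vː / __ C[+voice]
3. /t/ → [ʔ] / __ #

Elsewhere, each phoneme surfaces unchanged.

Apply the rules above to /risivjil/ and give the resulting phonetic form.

/r/ — not in any rule's target class → [r].
/i/ (between /r/ and /s/) is in the target of rule 2 but the environment (before a voiced consonant) is not met → [i].
/s/ meets the environment for rule 1 (between two vowels) → [z].
/i/ meets the environment for rule 2 (before a voiced consonant) → [iː].
/v/ — not in any rule's target class → [v].
/j/ (between /v/ and /i/) is unaffected → [j].
/i/ — between /j/ and /l/, before a voiced consonant — surfaces as [iː] (rule 2).
/l/ (word-final) is unaffected → [l].

[riziːvjiːl]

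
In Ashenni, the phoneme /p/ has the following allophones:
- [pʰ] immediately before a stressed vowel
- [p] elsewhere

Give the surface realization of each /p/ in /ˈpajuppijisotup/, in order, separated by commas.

[pʰ], [p], [p], [p]

Occurrence 1 (position 1): immediately before a stressed vowel → [pʰ].
Occurrence 2 (position 5): no conditioning environment matches → elsewhere allophone [p].
Occurrence 3 (position 6): no conditioning environment matches → elsewhere allophone [p].
Occurrence 4 (position 14): no conditioning environment matches → elsewhere allophone [p].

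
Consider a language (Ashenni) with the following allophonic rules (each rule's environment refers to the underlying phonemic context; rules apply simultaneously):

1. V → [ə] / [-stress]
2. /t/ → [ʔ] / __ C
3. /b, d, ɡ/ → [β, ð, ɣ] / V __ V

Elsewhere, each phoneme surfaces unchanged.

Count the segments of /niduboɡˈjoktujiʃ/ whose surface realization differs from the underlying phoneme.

Segments that undergo a rule: /i/ → [ə] (rule 1); /d/ → [ð] (rule 3); /u/ → [ə] (rule 1); /b/ → [β] (rule 3); /o/ → [ə] (rule 1); /u/ → [ə] (rule 1); /i/ → [ə] (rule 1).
All other segments surface unchanged.

7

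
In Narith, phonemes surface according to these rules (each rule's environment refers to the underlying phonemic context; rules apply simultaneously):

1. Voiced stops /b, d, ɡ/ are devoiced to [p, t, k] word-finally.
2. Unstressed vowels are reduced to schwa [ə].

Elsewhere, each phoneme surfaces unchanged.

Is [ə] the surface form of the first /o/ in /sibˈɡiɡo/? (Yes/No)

Yes

Rule 2 applies to /o/ (word-final: in an unstressed syllable) → [ə].
The actual realization is [ə], which matches [ə].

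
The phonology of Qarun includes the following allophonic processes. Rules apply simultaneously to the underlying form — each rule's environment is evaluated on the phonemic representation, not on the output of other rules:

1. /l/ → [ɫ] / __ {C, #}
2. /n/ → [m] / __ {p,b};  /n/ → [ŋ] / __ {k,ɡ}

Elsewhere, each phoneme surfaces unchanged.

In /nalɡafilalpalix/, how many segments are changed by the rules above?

Segments that undergo a rule: /l/ → [ɫ] (rule 1); /l/ → [ɫ] (rule 1).
All other segments surface unchanged.

2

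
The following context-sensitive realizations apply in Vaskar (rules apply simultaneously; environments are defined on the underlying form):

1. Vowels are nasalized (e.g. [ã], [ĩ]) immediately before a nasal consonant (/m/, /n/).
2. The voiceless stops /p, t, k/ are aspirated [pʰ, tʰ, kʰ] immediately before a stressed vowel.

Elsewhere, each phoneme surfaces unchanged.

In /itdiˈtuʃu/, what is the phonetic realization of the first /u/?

[u]

/u/ (between /t/ and /ʃ/) is in the target of rule 1 but the environment (before a nasal consonant) is not met → [u].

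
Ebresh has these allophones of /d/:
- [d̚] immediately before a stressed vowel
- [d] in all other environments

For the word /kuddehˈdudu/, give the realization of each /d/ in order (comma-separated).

[d], [d], [d̚], [d]

Occurrence 1 (position 3): no conditioning environment matches → elsewhere allophone [d].
Occurrence 2 (position 4): no conditioning environment matches → elsewhere allophone [d].
Occurrence 3 (position 7): immediately before a stressed vowel → [d̚].
Occurrence 4 (position 9): no conditioning environment matches → elsewhere allophone [d].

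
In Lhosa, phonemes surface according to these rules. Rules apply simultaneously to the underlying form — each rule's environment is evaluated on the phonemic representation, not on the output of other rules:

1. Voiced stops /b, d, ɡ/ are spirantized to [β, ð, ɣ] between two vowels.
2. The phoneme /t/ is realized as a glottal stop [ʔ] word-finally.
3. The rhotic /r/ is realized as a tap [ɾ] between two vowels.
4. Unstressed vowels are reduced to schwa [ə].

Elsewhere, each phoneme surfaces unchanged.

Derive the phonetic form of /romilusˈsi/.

/r/ (word-initial): rule 3 targets it, but not between two vowels → unchanged [r].
/o/ meets the environment for rule 4 (in an unstressed syllable) → [ə].
/m/ stays [m].
/i/ meets the environment for rule 4 (in an unstressed syllable) → [ə].
/l/ (between /i/ and /u/): no rule targets it → [l].
Rule 4 applies to /u/ (between /l/ and /s/: in an unstressed syllable) → [ə].
/s/ (between /u/ and /s/): no rule targets it → [s].
/s/ (between /s/ and /i/): no rule targets it → [s].
/i/ (word-final) fails the environment for rule 4, so it stays [i].

[rəmələsˈsi]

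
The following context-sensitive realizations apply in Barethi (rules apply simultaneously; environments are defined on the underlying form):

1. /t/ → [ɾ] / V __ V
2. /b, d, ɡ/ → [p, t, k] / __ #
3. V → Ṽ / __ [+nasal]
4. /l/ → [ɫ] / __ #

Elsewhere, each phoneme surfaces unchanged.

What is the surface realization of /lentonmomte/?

/l/ (word-initial) is in the target of rule 4 but the environment (word-finally) is not met → [l].
Rule 3 applies to /e/ (between /l/ and /n/: before a nasal consonant) → [ẽ].
/n/ stays [n].
/t/ (between /n/ and /o/) fails the environment for rule 1, so it stays [t].
/o/ — between /t/ and /n/, before a nasal consonant — surfaces as [õ] (rule 3).
/n/ (between /o/ and /m/): no rule targets it → [n].
/m/ — not in any rule's target class → [m].
/o/ meets the environment for rule 3 (before a nasal consonant) → [õ].
/m/ — not in any rule's target class → [m].
/t/ (between /m/ and /e/) is in the target of rule 1 but the environment (between two vowels) is not met → [t].
/e/ (word-final) is in the target of rule 3 but the environment (before a nasal consonant) is not met → [e].

[lẽntõnmõmte]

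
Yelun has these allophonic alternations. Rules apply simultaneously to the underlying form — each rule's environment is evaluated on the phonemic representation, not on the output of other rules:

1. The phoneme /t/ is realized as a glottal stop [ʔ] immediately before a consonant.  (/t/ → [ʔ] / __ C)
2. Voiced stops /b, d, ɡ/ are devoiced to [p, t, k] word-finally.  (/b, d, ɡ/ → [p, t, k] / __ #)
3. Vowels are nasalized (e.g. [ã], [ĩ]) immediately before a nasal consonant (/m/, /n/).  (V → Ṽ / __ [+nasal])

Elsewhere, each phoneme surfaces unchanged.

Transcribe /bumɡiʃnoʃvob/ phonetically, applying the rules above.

[bũmɡiʃnoʃvop]

/b/ (word-initial): rule 2 targets it, but not word-finally → unchanged [b].
/u/ (between /b/ and /m/) occurs before a nasal consonant → [ũ] by rule 3.
/m/ — not in any rule's target class → [m].
/ɡ/ (between /m/ and /i/) fails the environment for rule 2, so it stays [ɡ].
/i/ — between /ɡ/ and /ʃ/; rule 3 does not apply here → [i].
/ʃ/ (between /i/ and /n/) is unaffected → [ʃ].
/n/ — not in any rule's target class → [n].
/o/ (between /n/ and /ʃ/) is in the target of rule 3 but the environment (before a nasal consonant) is not met → [o].
/ʃ/ (between /o/ and /v/) is unaffected → [ʃ].
/v/ (between /ʃ/ and /o/): no rule targets it → [v].
/o/ (between /v/ and /b/) is in the target of rule 3 but the environment (before a nasal consonant) is not met → [o].
/b/ (word-final): word-finally, so rule 2 applies → [p].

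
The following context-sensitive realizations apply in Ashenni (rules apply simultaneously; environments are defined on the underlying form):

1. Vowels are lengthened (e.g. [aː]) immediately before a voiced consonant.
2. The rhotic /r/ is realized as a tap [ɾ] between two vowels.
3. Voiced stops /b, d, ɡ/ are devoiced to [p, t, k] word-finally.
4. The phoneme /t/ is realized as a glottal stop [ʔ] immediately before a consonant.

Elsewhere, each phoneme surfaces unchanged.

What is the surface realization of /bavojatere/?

[baːvoːjateːɾe]

/b/ (word-initial) is in the target of rule 3 but the environment (word-finally) is not met → [b].
/a/ meets the environment for rule 1 (before a voiced consonant) → [aː].
/v/ (between /a/ and /o/) is unaffected → [v].
Rule 1 applies to /o/ (between /v/ and /j/: before a voiced consonant) → [oː].
/j/ — not in any rule's target class → [j].
/a/ (between /j/ and /t/): rule 1 targets it, but not before a voiced consonant → unchanged [a].
/t/ — between /a/ and /e/; rule 4 does not apply here → [t].
Rule 1 applies to /e/ (between /t/ and /r/: before a voiced consonant) → [eː].
/r/ (between /e/ and /e/): between two vowels, so rule 2 applies → [ɾ].
/e/ (word-final): rule 1 targets it, but not before a voiced consonant → unchanged [e].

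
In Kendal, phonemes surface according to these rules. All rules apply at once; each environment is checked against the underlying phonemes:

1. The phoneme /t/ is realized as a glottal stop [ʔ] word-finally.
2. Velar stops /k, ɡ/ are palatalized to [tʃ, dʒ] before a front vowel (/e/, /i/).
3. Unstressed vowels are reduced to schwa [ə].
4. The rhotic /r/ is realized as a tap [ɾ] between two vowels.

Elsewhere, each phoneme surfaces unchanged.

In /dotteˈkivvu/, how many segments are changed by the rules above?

4

Segments that undergo a rule: /o/ → [ə] (rule 3); /e/ → [ə] (rule 3); /k/ → [tʃ] (rule 2); /u/ → [ə] (rule 3).
All other segments surface unchanged.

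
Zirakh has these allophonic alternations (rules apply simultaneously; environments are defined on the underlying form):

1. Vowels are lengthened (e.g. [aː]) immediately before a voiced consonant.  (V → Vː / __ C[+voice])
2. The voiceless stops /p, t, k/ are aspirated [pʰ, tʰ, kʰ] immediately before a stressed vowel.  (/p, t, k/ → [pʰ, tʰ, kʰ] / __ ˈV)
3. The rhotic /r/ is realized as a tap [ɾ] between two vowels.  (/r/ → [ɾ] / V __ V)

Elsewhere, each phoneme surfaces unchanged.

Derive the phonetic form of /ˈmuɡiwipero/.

/m/ stays [m].
/u/ (between /m/ and /ɡ/): before a voiced consonant, so rule 1 applies → [uː].
/ɡ/ (between /u/ and /i/) is unaffected → [ɡ].
/i/ — between /ɡ/ and /w/, before a voiced consonant — surfaces as [iː] (rule 1).
/w/ — not in any rule's target class → [w].
/i/ — between /w/ and /p/; rule 1 does not apply here → [i].
/p/ — between /i/ and /e/; rule 2 does not apply here → [p].
/e/ meets the environment for rule 1 (before a voiced consonant) → [eː].
/r/ (between /e/ and /o/) occurs between two vowels → [ɾ] by rule 3.
/o/ (word-final) fails the environment for rule 1, so it stays [o].

[ˈmuːɡiːwipeːɾo]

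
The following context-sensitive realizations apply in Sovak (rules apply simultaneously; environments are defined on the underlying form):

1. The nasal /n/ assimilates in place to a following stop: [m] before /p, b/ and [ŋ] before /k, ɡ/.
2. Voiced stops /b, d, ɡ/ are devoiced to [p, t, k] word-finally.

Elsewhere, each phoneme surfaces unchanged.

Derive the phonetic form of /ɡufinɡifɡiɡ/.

/ɡ/ — word-initial; rule 2 does not apply here → [ɡ].
/u/ — not in any rule's target class → [u].
/f/ (between /u/ and /i/) is unaffected → [f].
/i/ (between /f/ and /n/): no rule targets it → [i].
Rule 1 applies to /n/ (between /i/ and /ɡ/: before a labial or velar stop) → [ŋ].
/ɡ/ (between /n/ and /i/) is in the target of rule 2 but the environment (word-finally) is not met → [ɡ].
/i/ — not in any rule's target class → [i].
/f/ (between /i/ and /ɡ/) is unaffected → [f].
/ɡ/ (between /f/ and /i/) is in the target of rule 2 but the environment (word-finally) is not met → [ɡ].
/i/ (between /ɡ/ and /ɡ/): no rule targets it → [i].
/ɡ/ (word-final): word-finally, so rule 2 applies → [k].

[ɡufiŋɡifɡik]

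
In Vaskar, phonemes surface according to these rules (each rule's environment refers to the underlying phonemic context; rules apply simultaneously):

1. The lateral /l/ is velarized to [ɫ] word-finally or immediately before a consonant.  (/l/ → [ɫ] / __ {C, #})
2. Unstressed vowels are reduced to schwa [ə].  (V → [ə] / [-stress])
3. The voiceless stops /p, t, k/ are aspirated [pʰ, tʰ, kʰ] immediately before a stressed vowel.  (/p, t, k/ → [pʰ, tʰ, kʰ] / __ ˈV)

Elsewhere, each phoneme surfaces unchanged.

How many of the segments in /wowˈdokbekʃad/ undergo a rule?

3

Segments that undergo a rule: /o/ → [ə] (rule 2); /e/ → [ə] (rule 2); /a/ → [ə] (rule 2).
All other segments surface unchanged.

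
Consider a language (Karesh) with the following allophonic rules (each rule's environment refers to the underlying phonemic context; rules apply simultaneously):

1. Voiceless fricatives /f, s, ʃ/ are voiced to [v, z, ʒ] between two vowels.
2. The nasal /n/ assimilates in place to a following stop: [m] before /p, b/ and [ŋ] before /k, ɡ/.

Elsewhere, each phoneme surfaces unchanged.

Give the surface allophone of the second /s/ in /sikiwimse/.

[s]

/s/ (between /m/ and /e/) is in the target of rule 1 but the environment (between two vowels) is not met → [s].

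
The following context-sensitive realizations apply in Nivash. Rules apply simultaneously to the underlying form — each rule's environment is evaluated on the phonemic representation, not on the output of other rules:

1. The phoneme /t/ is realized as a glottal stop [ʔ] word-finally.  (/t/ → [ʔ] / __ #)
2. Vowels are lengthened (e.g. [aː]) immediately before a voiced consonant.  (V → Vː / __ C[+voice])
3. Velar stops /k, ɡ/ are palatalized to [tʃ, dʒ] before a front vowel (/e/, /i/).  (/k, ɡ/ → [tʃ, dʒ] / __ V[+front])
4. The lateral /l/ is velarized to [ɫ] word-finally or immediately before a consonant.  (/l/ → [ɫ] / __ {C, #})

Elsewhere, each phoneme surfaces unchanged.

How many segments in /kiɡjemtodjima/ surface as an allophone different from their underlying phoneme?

5

Segments that undergo a rule: /k/ → [tʃ] (rule 3); /i/ → [iː] (rule 2); /e/ → [eː] (rule 2); /o/ → [oː] (rule 2); /i/ → [iː] (rule 2).
All other segments surface unchanged.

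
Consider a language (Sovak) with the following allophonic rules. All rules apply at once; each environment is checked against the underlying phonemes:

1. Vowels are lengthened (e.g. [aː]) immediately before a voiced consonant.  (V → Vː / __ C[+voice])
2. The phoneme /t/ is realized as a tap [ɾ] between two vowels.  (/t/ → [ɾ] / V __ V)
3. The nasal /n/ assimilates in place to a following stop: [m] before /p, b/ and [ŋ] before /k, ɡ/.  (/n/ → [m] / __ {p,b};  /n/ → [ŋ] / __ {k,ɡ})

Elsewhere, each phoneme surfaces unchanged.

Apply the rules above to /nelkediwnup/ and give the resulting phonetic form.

/n/ — word-initial; rule 3 does not apply here → [n].
Rule 1 applies to /e/ (between /n/ and /l/: before a voiced consonant) → [eː].
/l/ (between /e/ and /k/) is unaffected → [l].
/k/ stays [k].
/e/ (between /k/ and /d/): before a voiced consonant, so rule 1 applies → [eː].
/d/ (between /e/ and /i/): no rule targets it → [d].
Rule 1 applies to /i/ (between /d/ and /w/: before a voiced consonant) → [iː].
/w/ stays [w].
/n/ (between /w/ and /u/) is in the target of rule 3 but the environment (before a labial or velar stop) is not met → [n].
/u/ (between /n/ and /p/) is in the target of rule 1 but the environment (before a voiced consonant) is not met → [u].
/p/ (word-final): no rule targets it → [p].

[neːlkeːdiːwnup]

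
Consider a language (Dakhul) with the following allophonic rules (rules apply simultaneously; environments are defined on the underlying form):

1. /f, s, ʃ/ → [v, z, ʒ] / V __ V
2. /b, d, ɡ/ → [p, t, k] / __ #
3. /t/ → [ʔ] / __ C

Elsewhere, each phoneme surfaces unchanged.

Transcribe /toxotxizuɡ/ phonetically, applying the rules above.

[toxoʔxizuk]

/t/ (word-initial) fails the environment for rule 3, so it stays [t].
/o/ (between /t/ and /x/) is unaffected → [o].
/x/ (between /o/ and /o/) is unaffected → [x].
/o/ (between /x/ and /t/): no rule targets it → [o].
/t/ meets the environment for rule 3 (immediately before a consonant) → [ʔ].
/x/ — not in any rule's target class → [x].
/i/ (between /x/ and /z/): no rule targets it → [i].
/z/ (between /i/ and /u/): no rule targets it → [z].
/u/ stays [u].
/ɡ/ — word-final, word-finally — surfaces as [k] (rule 2).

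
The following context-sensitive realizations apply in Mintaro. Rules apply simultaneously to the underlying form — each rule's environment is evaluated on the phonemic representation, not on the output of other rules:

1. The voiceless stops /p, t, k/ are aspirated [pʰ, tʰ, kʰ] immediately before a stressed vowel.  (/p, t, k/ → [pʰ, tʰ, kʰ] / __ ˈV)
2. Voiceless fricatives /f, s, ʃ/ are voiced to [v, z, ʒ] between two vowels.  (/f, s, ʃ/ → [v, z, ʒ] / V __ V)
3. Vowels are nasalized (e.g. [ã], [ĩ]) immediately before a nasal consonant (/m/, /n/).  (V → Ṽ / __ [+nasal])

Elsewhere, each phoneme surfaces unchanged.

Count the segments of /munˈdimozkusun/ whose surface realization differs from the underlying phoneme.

Segments that undergo a rule: /u/ → [ũ] (rule 3); /i/ → [ĩ] (rule 3); /s/ → [z] (rule 2); /u/ → [ũ] (rule 3).
All other segments surface unchanged.

4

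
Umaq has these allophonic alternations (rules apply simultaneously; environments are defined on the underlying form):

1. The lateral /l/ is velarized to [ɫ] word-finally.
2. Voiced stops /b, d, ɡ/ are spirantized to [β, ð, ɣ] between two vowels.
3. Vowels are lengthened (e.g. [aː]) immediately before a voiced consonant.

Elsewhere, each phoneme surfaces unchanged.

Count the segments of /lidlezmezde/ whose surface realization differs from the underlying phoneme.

Segments that undergo a rule: /i/ → [iː] (rule 3); /e/ → [eː] (rule 3); /e/ → [eː] (rule 3).
All other segments surface unchanged.

3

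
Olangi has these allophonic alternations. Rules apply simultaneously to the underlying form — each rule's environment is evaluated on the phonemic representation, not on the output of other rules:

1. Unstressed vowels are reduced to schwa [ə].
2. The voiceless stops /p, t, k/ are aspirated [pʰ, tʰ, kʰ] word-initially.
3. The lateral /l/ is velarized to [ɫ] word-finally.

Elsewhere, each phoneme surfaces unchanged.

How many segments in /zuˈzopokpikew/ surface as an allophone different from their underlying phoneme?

Segments that undergo a rule: /u/ → [ə] (rule 1); /o/ → [ə] (rule 1); /i/ → [ə] (rule 1); /e/ → [ə] (rule 1).
All other segments surface unchanged.

4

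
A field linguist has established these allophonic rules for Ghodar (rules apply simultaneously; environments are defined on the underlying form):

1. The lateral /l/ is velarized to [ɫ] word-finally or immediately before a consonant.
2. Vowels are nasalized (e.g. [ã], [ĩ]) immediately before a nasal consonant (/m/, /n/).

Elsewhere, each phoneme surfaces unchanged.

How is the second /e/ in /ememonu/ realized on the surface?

/e/ (between /m/ and /m/) occurs before a nasal consonant → [ẽ] by rule 2.

[ẽ]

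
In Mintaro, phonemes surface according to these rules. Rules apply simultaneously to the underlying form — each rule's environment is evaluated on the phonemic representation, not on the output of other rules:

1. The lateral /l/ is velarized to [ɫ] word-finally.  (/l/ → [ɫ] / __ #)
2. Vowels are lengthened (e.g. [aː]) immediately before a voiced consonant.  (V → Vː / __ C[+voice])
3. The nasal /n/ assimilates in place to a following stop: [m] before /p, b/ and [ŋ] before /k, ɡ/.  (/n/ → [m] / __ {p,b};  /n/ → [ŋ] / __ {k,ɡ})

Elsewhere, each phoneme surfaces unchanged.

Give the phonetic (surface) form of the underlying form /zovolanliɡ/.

[zoːvoːlaːnliːɡ]

/o/ (between /z/ and /v/): before a voiced consonant, so rule 2 applies → [oː].
/o/ meets the environment for rule 2 (before a voiced consonant) → [oː].
/l/ (between /o/ and /a/) fails the environment for rule 1, so it stays [l].
/a/ (between /l/ and /n/): before a voiced consonant, so rule 2 applies → [aː].
/n/ — between /a/ and /l/; rule 3 does not apply here → [n].
/l/ (between /n/ and /i/) is in the target of rule 1 but the environment (word-finally) is not met → [l].
/i/ — between /l/ and /ɡ/, before a voiced consonant — surfaces as [iː] (rule 2).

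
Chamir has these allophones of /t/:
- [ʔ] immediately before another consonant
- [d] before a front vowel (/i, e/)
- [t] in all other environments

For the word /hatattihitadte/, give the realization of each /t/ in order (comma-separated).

[t], [ʔ], [d], [t], [d]

Occurrence 1 (position 3): no conditioning environment matches → elsewhere allophone [t].
Occurrence 2 (position 5): immediately before another consonant → [ʔ].
Occurrence 3 (position 6): before a front vowel (/i, e/) → [d].
Occurrence 4 (position 10): no conditioning environment matches → elsewhere allophone [t].
Occurrence 5 (position 13): before a front vowel (/i, e/) → [d].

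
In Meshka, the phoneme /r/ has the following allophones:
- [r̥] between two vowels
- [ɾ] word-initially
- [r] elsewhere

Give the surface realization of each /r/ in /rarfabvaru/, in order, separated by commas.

[ɾ], [r], [r̥]

Occurrence 1 (position 1): word-initially → [ɾ].
Occurrence 2 (position 3): no conditioning environment matches → elsewhere allophone [r].
Occurrence 3 (position 9): between two vowels → [r̥].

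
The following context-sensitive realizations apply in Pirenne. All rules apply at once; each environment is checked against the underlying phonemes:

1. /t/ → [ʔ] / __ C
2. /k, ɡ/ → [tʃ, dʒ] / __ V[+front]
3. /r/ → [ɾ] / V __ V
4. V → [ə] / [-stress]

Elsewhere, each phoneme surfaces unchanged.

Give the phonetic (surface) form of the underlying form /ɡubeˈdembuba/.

/ɡ/ (word-initial): rule 2 targets it, but not before a front vowel → unchanged [ɡ].
Rule 4 applies to /u/ (between /ɡ/ and /b/: in an unstressed syllable) → [ə].
/e/ meets the environment for rule 4 (in an unstressed syllable) → [ə].
/e/ — between /d/ and /m/; rule 4 does not apply here → [e].
/u/ (between /b/ and /b/): in an unstressed syllable, so rule 4 applies → [ə].
/a/ — word-final, in an unstressed syllable — surfaces as [ə] (rule 4).

[ɡəbəˈdembəbə]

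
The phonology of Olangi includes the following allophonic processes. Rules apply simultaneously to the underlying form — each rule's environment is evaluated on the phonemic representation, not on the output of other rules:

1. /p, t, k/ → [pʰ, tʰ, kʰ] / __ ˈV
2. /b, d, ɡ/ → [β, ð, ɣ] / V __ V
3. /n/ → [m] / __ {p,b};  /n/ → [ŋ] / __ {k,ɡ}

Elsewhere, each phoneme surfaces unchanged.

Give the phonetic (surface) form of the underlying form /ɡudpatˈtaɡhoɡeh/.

/ɡ/ (word-initial): rule 2 targets it, but not between two vowels → unchanged [ɡ].
/u/ stays [u].
/d/ (between /u/ and /p/): rule 2 targets it, but not between two vowels → unchanged [d].
/p/ (between /d/ and /a/) is in the target of rule 1 but the environment (immediately before a stressed vowel) is not met → [p].
/a/ (between /p/ and /t/): no rule targets it → [a].
/t/ (between /a/ and /t/) is in the target of rule 1 but the environment (immediately before a stressed vowel) is not met → [t].
Rule 1 applies to /t/ (between /t/ and /a/: immediately before a stressed vowel) → [tʰ].
/a/ (between /t/ and /ɡ/): no rule targets it → [a].
/ɡ/ (between /a/ and /h/) is in the target of rule 2 but the environment (between two vowels) is not met → [ɡ].
/h/ (between /ɡ/ and /o/) is unaffected → [h].
/o/ (between /h/ and /ɡ/): no rule targets it → [o].
/ɡ/ meets the environment for rule 2 (between two vowels) → [ɣ].
/e/ — not in any rule's target class → [e].
/h/ stays [h].

[ɡudpatˈtʰaɡhoɣeh]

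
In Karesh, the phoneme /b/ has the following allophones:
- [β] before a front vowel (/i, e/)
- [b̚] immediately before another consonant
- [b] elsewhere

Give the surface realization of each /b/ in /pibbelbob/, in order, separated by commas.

Occurrence 1 (position 3): immediately before another consonant → [b̚].
Occurrence 2 (position 4): before a front vowel (/i, e/) → [β].
Occurrence 3 (position 7): no conditioning environment matches → elsewhere allophone [b].
Occurrence 4 (position 9): no conditioning environment matches → elsewhere allophone [b].

[b̚], [β], [b], [b]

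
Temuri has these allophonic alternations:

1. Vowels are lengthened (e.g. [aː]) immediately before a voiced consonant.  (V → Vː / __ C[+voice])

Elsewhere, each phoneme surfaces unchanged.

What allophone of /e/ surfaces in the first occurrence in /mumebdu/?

/e/ (between /m/ and /b/) occurs before a voiced consonant → [eː] by rule 1.

[eː]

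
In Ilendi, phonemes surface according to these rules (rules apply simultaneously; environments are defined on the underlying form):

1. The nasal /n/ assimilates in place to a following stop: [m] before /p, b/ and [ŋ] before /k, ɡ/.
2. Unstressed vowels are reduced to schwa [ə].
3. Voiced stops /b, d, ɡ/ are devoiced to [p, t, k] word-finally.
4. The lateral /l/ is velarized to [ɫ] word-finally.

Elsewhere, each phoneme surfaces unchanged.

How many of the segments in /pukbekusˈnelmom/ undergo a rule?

Segments that undergo a rule: /u/ → [ə] (rule 2); /e/ → [ə] (rule 2); /u/ → [ə] (rule 2); /o/ → [ə] (rule 2).
All other segments surface unchanged.

4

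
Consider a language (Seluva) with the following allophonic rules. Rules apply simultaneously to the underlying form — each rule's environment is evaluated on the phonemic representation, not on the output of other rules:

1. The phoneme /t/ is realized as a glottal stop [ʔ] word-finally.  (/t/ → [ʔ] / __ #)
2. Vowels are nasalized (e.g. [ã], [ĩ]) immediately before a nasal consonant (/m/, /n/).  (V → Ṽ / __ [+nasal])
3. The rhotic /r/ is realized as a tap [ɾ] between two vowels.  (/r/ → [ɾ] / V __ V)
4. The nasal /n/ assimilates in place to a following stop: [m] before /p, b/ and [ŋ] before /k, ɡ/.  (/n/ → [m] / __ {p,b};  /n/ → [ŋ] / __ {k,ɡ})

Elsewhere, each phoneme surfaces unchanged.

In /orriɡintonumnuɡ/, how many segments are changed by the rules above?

3

Segments that undergo a rule: /i/ → [ĩ] (rule 2); /o/ → [õ] (rule 2); /u/ → [ũ] (rule 2).
All other segments surface unchanged.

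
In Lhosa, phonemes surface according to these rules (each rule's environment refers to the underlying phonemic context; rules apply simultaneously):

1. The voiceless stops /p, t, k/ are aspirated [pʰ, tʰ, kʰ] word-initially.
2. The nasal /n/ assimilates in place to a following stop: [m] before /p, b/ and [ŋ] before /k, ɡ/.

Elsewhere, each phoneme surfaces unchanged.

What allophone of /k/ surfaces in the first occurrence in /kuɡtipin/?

[kʰ]

Rule 1 applies to /k/ (word-initial: word-initially) → [kʰ].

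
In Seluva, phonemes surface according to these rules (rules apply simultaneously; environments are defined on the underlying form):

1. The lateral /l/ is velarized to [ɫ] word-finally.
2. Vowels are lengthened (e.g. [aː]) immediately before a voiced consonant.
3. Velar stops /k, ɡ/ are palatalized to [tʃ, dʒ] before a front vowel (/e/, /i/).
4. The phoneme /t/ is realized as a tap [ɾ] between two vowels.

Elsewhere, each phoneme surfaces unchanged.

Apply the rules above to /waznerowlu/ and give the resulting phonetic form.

[waːzneːroːwlu]

Rule 2 applies to /a/ (between /w/ and /z/: before a voiced consonant) → [aː].
/e/ (between /n/ and /r/) occurs before a voiced consonant → [eː] by rule 2.
/o/ (between /r/ and /w/): before a voiced consonant, so rule 2 applies → [oː].
/l/ (between /w/ and /u/) is in the target of rule 1 but the environment (word-finally) is not met → [l].
/u/ (word-final): rule 2 targets it, but not before a voiced consonant → unchanged [u].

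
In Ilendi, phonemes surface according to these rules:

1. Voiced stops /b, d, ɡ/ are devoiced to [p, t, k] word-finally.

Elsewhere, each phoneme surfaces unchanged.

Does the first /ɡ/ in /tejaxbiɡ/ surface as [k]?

/ɡ/ meets the environment for rule 1 (word-finally) → [k].
The actual realization is [k], which matches [k].

Yes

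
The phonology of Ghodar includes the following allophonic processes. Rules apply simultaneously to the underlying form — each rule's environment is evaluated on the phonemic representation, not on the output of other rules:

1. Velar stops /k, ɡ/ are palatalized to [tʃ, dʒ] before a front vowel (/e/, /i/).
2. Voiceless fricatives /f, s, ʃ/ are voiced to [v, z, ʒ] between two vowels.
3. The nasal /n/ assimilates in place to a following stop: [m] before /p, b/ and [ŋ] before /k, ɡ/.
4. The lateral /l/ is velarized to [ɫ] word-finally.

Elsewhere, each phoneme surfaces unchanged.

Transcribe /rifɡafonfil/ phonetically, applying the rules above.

[rifɡavonfiɫ]

/r/ (word-initial): no rule targets it → [r].
/i/ stays [i].
/f/ (between /i/ and /ɡ/): rule 2 targets it, but not between two vowels → unchanged [f].
/ɡ/ (between /f/ and /a/): rule 1 targets it, but not before a front vowel → unchanged [ɡ].
/a/ (between /ɡ/ and /f/) is unaffected → [a].
/f/ (between /a/ and /o/): between two vowels, so rule 2 applies → [v].
/o/ — not in any rule's target class → [o].
/n/ (between /o/ and /f/) fails the environment for rule 3, so it stays [n].
/f/ (between /n/ and /i/) is in the target of rule 2 but the environment (between two vowels) is not met → [f].
/i/ — not in any rule's target class → [i].
/l/ (word-final) occurs word-finally → [ɫ] by rule 4.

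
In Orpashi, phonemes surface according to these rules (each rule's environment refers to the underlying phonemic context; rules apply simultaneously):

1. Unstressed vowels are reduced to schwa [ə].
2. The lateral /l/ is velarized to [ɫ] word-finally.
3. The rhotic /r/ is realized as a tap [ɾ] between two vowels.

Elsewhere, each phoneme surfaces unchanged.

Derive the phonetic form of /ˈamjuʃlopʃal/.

/a/ (word-initial) is in the target of rule 1 but the environment (in an unstressed syllable) is not met → [a].
/m/ (between /a/ and /j/) is unaffected → [m].
/j/ stays [j].
/u/ meets the environment for rule 1 (in an unstressed syllable) → [ə].
/ʃ/ (between /u/ and /l/) is unaffected → [ʃ].
/l/ (between /ʃ/ and /o/) is in the target of rule 2 but the environment (word-finally) is not met → [l].
/o/ (between /l/ and /p/): in an unstressed syllable, so rule 1 applies → [ə].
/p/ (between /o/ and /ʃ/): no rule targets it → [p].
/ʃ/ (between /p/ and /a/): no rule targets it → [ʃ].
/a/ (between /ʃ/ and /l/) occurs in an unstressed syllable → [ə] by rule 1.
/l/ (word-final) occurs word-finally → [ɫ] by rule 2.

[ˈamjəʃləpʃəɫ]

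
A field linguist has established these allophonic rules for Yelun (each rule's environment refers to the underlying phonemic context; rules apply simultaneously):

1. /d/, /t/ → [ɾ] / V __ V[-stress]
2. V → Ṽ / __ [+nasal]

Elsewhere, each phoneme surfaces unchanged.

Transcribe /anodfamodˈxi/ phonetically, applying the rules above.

[ãnodfãmodˈxi]

Rule 2 applies to /a/ (word-initial: before a nasal consonant) → [ã].
/o/ (between /n/ and /d/) is in the target of rule 2 but the environment (before a nasal consonant) is not met → [o].
/d/ — between /o/ and /f/; rule 1 does not apply here → [d].
/a/ — between /f/ and /m/, before a nasal consonant — surfaces as [ã] (rule 2).
/o/ (between /m/ and /d/): rule 2 targets it, but not before a nasal consonant → unchanged [o].
/d/ (between /o/ and /x/) fails the environment for rule 1, so it stays [d].
/i/ (word-final): rule 2 targets it, but not before a nasal consonant → unchanged [i].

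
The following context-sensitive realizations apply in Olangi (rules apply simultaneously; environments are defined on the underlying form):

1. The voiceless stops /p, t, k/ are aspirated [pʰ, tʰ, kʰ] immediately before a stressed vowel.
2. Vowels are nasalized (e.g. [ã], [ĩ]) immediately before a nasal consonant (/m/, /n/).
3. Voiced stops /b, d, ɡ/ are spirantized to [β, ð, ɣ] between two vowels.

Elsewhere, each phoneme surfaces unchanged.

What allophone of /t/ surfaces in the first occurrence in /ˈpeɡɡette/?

[t]

/t/ (between /e/ and /t/) is in the target of rule 1 but the environment (immediately before a stressed vowel) is not met → [t].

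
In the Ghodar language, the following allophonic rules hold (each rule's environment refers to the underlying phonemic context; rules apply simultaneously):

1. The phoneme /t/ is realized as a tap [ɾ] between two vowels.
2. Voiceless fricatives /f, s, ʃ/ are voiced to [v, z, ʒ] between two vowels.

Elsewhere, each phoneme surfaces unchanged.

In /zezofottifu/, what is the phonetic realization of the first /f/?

/f/ — between /o/ and /o/, between two vowels — surfaces as [v] (rule 2).

[v]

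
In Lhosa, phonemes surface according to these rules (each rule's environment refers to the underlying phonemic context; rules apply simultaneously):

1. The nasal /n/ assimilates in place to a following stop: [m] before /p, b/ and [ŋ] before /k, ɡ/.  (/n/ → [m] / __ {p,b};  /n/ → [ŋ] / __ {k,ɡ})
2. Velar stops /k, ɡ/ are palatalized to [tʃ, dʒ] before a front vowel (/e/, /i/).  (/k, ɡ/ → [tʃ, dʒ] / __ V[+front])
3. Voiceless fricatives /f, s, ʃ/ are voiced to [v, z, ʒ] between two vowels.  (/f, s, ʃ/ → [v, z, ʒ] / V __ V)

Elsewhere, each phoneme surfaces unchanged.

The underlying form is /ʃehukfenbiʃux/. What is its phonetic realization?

[ʃehukfembiʒux]

/ʃ/ (word-initial) is in the target of rule 3 but the environment (between two vowels) is not met → [ʃ].
/k/ (between /u/ and /f/) is in the target of rule 2 but the environment (before a front vowel) is not met → [k].
/f/ — between /k/ and /e/; rule 3 does not apply here → [f].
/n/ (between /e/ and /b/) occurs before a labial or velar stop → [m] by rule 1.
/ʃ/ (between /i/ and /u/): between two vowels, so rule 3 applies → [ʒ].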